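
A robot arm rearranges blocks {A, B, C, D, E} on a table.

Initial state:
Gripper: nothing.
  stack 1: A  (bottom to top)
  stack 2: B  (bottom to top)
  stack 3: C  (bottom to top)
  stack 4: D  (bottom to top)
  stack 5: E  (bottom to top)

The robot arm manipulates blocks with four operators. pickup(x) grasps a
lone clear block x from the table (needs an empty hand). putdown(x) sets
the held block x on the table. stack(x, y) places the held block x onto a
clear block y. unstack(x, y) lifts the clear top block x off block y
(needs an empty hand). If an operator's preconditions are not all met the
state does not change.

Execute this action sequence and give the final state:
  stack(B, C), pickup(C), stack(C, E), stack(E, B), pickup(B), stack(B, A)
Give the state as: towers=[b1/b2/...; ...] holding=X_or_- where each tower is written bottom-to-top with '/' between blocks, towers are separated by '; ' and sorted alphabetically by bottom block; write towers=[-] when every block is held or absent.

towers=[A/B; D; E/C] holding=-

step 1 (stack(B, C)) [no-op]: towers=[A; B; C; D; E] holding=-
step 2 (pickup(C)): towers=[A; B; D; E] holding=C
step 3 (stack(C, E)): towers=[A; B; D; E/C] holding=-
step 4 (stack(E, B)) [no-op]: towers=[A; B; D; E/C] holding=-
step 5 (pickup(B)): towers=[A; D; E/C] holding=B
step 6 (stack(B, A)): towers=[A/B; D; E/C] holding=-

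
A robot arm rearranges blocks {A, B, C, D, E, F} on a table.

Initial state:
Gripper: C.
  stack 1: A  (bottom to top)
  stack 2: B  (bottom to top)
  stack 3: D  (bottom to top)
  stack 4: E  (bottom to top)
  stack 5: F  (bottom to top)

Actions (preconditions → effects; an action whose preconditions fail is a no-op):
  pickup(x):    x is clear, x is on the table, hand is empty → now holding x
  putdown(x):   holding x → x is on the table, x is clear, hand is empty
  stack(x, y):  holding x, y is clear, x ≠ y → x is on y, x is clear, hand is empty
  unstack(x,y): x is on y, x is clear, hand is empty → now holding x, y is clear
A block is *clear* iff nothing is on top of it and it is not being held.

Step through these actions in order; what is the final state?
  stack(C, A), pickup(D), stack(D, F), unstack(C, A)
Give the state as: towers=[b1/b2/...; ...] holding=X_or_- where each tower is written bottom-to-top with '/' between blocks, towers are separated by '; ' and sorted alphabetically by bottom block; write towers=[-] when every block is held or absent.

step 1 (stack(C, A)): towers=[A/C; B; D; E; F] holding=-
step 2 (pickup(D)): towers=[A/C; B; E; F] holding=D
step 3 (stack(D, F)): towers=[A/C; B; E; F/D] holding=-
step 4 (unstack(C, A)): towers=[A; B; E; F/D] holding=C

towers=[A; B; E; F/D] holding=C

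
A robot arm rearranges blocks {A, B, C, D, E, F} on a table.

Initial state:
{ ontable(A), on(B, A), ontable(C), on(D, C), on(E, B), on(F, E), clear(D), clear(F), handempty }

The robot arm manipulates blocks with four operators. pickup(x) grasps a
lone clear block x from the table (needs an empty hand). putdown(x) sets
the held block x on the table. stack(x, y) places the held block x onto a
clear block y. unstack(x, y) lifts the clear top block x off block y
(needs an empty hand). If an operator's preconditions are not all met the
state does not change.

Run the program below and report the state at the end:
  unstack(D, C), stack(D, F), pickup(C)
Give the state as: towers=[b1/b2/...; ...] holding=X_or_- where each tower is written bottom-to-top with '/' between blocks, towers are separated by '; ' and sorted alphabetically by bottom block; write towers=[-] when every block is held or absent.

step 1 (unstack(D, C)): towers=[A/B/E/F; C] holding=D
step 2 (stack(D, F)): towers=[A/B/E/F/D; C] holding=-
step 3 (pickup(C)): towers=[A/B/E/F/D] holding=C

towers=[A/B/E/F/D] holding=C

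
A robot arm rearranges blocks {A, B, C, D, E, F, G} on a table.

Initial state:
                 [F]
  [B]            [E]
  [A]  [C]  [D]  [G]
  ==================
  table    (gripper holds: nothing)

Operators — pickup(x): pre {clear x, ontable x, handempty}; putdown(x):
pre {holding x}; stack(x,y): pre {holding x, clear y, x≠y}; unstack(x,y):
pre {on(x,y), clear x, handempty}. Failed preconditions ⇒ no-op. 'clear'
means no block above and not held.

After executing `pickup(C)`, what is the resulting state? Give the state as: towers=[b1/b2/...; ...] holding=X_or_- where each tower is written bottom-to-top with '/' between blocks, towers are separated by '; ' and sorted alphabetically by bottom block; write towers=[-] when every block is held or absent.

towers=[A/B; D; G/E/F] holding=C

before: towers=[A/B; C; D; G/E/F] holding=-
pre[pickup(C)]: clear(C) ok, ontable(C) ok, handempty ok
all met → apply pickup(C)
after:  towers=[A/B; D; G/E/F] holding=C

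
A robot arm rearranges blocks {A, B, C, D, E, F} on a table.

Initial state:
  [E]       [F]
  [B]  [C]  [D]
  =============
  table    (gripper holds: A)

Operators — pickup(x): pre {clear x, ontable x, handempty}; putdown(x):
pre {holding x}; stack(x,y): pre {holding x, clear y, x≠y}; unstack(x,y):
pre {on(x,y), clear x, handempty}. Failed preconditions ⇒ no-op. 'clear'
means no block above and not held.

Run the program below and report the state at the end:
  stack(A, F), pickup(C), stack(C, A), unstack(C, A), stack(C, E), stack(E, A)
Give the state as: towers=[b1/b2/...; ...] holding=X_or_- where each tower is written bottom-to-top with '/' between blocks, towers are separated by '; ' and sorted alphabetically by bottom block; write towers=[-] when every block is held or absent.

step 1 (stack(A, F)): towers=[B/E; C; D/F/A] holding=-
step 2 (pickup(C)): towers=[B/E; D/F/A] holding=C
step 3 (stack(C, A)): towers=[B/E; D/F/A/C] holding=-
step 4 (unstack(C, A)): towers=[B/E; D/F/A] holding=C
step 5 (stack(C, E)): towers=[B/E/C; D/F/A] holding=-
step 6 (stack(E, A)) [no-op]: towers=[B/E/C; D/F/A] holding=-

towers=[B/E/C; D/F/A] holding=-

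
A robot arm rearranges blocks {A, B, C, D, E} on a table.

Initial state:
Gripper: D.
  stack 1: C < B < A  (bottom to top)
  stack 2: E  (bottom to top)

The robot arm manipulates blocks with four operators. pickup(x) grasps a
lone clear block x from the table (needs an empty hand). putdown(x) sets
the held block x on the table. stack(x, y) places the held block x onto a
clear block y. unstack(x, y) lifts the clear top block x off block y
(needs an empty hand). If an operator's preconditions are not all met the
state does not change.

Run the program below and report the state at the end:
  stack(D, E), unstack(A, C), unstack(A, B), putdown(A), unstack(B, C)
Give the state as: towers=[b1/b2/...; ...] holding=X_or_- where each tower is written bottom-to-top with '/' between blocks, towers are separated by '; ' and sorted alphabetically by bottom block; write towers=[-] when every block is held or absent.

step 1 (stack(D, E)): towers=[C/B/A; E/D] holding=-
step 2 (unstack(A, C)) [no-op]: towers=[C/B/A; E/D] holding=-
step 3 (unstack(A, B)): towers=[C/B; E/D] holding=A
step 4 (putdown(A)): towers=[A; C/B; E/D] holding=-
step 5 (unstack(B, C)): towers=[A; C; E/D] holding=B

towers=[A; C; E/D] holding=B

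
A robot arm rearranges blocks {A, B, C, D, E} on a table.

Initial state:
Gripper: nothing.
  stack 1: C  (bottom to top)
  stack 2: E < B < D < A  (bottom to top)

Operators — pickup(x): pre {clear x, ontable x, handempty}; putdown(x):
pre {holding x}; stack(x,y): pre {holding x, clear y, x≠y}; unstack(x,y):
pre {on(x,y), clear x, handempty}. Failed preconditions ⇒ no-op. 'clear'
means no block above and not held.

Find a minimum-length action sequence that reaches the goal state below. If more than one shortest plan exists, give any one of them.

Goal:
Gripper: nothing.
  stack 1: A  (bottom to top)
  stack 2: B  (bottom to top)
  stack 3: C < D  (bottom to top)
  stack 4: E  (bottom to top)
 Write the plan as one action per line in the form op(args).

unstack(A, D)
putdown(A)
unstack(D, B)
stack(D, C)
unstack(B, E)
putdown(B)

step 1 (unstack(A, D)): towers=[C; E/B/D] holding=A
step 2 (putdown(A)): towers=[A; C; E/B/D] holding=-
step 3 (unstack(D, B)): towers=[A; C; E/B] holding=D
step 4 (stack(D, C)): towers=[A; C/D; E/B] holding=-
step 5 (unstack(B, E)): towers=[A; C/D; E] holding=B
step 6 (putdown(B)): towers=[A; B; C/D; E] holding=-
goal check: towers=[A; B; C/D; E] holding=- — reached (length 6, optimal by BFS)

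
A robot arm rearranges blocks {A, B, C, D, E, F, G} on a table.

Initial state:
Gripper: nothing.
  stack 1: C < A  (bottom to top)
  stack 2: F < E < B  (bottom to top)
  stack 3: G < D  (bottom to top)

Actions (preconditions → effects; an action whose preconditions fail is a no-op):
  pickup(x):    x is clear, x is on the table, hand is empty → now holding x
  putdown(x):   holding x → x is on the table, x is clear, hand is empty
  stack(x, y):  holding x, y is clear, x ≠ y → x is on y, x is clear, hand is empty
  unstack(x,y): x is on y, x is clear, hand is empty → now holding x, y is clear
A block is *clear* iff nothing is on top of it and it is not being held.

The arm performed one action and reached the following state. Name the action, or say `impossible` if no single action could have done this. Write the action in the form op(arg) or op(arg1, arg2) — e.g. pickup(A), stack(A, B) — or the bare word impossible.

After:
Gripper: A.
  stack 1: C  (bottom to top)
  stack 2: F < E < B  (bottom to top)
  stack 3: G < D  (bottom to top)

unstack(A, C)

target: towers=[C; F/E/B; G/D] holding=A
     unstack(B, E) → towers=[C/A; F/E; G/D] holding=B
     unstack(D, G) → towers=[C/A; F/E/B; G] holding=D
     unstack(A, C) → towers=[C; F/E/B; G/D] holding=A  ← match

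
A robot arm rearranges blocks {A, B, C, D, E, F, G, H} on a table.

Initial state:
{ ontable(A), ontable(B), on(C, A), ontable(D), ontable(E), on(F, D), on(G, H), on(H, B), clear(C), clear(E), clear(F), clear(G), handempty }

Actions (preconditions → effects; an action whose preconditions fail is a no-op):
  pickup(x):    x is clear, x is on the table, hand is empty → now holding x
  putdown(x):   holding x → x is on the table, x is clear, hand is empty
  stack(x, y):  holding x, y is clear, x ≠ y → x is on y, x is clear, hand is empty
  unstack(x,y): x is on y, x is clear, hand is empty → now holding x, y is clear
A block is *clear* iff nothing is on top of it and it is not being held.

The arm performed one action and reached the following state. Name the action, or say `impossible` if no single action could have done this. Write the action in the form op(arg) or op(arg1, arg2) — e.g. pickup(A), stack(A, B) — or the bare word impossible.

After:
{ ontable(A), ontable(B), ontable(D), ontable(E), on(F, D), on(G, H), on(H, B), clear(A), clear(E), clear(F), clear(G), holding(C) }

target: towers=[A; B/H/G; D/F; E] holding=C
     unstack(G, H) → towers=[A/C; B/H; D/F; E] holding=G
         pickup(E) → towers=[A/C; B/H/G; D/F] holding=E
     unstack(F, D) → towers=[A/C; B/H/G; D; E] holding=F
     unstack(C, A) → towers=[A; B/H/G; D/F; E] holding=C  ← match

unstack(C, A)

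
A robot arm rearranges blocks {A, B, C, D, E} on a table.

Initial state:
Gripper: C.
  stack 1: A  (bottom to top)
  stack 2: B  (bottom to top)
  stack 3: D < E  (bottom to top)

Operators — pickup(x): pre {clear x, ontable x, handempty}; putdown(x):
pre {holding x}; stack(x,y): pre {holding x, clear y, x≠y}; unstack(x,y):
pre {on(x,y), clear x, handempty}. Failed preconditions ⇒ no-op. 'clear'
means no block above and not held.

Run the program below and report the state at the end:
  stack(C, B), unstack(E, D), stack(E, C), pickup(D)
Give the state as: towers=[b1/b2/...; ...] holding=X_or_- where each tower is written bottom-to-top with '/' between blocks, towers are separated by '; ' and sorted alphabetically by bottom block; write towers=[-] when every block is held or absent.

towers=[A; B/C/E] holding=D

step 1 (stack(C, B)): towers=[A; B/C; D/E] holding=-
step 2 (unstack(E, D)): towers=[A; B/C; D] holding=E
step 3 (stack(E, C)): towers=[A; B/C/E; D] holding=-
step 4 (pickup(D)): towers=[A; B/C/E] holding=D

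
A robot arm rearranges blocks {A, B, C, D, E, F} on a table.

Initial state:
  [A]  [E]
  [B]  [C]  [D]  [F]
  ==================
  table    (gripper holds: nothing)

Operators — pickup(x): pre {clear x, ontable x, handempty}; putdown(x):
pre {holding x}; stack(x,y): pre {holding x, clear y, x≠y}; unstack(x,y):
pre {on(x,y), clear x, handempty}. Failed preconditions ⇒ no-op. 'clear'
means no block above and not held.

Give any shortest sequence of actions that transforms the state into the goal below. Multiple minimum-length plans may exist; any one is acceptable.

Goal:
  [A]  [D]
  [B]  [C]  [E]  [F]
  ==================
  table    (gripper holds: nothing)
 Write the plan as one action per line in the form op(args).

step 1 (unstack(E, C)): towers=[B/A; C; D; F] holding=E
step 2 (putdown(E)): towers=[B/A; C; D; E; F] holding=-
step 3 (pickup(D)): towers=[B/A; C; E; F] holding=D
step 4 (stack(D, C)): towers=[B/A; C/D; E; F] holding=-
goal check: towers=[B/A; C/D; E; F] holding=- — reached (length 4, optimal by BFS)

unstack(E, C)
putdown(E)
pickup(D)
stack(D, C)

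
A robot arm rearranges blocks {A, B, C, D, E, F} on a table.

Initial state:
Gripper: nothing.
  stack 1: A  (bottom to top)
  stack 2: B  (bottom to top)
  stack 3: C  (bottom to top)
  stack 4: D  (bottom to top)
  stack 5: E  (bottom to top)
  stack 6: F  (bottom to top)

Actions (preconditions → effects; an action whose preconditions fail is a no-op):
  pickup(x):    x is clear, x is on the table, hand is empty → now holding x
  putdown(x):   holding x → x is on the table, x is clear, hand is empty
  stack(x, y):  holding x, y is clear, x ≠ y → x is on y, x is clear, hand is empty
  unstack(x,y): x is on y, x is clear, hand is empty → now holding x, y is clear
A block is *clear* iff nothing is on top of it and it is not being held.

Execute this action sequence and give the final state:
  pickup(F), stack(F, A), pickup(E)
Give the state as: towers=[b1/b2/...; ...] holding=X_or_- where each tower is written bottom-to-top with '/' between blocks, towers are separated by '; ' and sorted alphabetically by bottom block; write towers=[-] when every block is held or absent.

towers=[A/F; B; C; D] holding=E

step 1 (pickup(F)): towers=[A; B; C; D; E] holding=F
step 2 (stack(F, A)): towers=[A/F; B; C; D; E] holding=-
step 3 (pickup(E)): towers=[A/F; B; C; D] holding=E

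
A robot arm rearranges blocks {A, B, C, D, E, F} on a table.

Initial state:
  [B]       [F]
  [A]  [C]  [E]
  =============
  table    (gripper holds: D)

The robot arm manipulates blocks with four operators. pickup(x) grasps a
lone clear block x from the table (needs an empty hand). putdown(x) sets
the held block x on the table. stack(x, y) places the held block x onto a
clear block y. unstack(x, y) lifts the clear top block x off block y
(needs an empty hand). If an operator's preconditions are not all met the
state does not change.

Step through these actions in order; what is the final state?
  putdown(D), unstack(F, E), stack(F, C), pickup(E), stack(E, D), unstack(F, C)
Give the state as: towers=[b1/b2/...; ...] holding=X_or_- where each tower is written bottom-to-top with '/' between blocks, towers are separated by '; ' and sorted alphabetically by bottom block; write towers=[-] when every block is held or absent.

step 1 (putdown(D)): towers=[A/B; C; D; E/F] holding=-
step 2 (unstack(F, E)): towers=[A/B; C; D; E] holding=F
step 3 (stack(F, C)): towers=[A/B; C/F; D; E] holding=-
step 4 (pickup(E)): towers=[A/B; C/F; D] holding=E
step 5 (stack(E, D)): towers=[A/B; C/F; D/E] holding=-
step 6 (unstack(F, C)): towers=[A/B; C; D/E] holding=F

towers=[A/B; C; D/E] holding=F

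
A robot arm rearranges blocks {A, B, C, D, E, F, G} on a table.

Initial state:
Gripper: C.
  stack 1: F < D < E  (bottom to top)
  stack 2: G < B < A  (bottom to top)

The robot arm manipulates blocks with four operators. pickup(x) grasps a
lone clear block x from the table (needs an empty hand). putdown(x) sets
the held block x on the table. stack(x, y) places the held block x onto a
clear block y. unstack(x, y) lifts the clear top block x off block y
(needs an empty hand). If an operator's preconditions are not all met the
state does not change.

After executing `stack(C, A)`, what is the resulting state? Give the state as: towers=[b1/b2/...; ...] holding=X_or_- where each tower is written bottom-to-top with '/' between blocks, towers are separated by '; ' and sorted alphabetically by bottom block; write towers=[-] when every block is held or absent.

towers=[F/D/E; G/B/A/C] holding=-

before: towers=[F/D/E; G/B/A] holding=C
pre[stack(C, A)]: holding(C) yes, clear(A) yes, C≠A yes
all met → apply stack(C, A)
after:  towers=[F/D/E; G/B/A/C] holding=-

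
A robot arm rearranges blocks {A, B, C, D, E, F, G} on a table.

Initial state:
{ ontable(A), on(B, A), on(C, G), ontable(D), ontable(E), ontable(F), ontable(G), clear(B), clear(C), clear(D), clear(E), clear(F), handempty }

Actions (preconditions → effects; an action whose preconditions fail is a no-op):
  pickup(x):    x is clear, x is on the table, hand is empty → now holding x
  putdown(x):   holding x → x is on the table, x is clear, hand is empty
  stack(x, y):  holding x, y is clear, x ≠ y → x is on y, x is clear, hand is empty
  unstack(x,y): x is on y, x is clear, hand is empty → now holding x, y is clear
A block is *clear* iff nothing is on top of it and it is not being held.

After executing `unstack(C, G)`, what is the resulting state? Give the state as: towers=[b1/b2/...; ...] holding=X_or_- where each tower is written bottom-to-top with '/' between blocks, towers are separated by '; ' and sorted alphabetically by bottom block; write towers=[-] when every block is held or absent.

towers=[A/B; D; E; F; G] holding=C

before: towers=[A/B; D; E; F; G/C] holding=-
pre[unstack(C, G)]: on(C,G) yes, clear(C) yes, handempty yes
all met → apply unstack(C, G)
after:  towers=[A/B; D; E; F; G] holding=C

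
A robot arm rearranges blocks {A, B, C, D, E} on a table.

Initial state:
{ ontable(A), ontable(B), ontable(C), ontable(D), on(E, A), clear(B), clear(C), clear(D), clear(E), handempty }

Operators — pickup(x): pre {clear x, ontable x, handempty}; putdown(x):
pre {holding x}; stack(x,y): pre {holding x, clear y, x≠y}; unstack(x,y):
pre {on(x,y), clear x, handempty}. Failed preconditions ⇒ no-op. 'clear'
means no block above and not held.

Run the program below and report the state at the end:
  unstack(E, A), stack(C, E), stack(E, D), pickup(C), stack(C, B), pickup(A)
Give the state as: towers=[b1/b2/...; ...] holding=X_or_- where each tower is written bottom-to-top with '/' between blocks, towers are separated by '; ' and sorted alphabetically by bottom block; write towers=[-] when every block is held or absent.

step 1 (unstack(E, A)): towers=[A; B; C; D] holding=E
step 2 (stack(C, E)) [no-op]: towers=[A; B; C; D] holding=E
step 3 (stack(E, D)): towers=[A; B; C; D/E] holding=-
step 4 (pickup(C)): towers=[A; B; D/E] holding=C
step 5 (stack(C, B)): towers=[A; B/C; D/E] holding=-
step 6 (pickup(A)): towers=[B/C; D/E] holding=A

towers=[B/C; D/E] holding=A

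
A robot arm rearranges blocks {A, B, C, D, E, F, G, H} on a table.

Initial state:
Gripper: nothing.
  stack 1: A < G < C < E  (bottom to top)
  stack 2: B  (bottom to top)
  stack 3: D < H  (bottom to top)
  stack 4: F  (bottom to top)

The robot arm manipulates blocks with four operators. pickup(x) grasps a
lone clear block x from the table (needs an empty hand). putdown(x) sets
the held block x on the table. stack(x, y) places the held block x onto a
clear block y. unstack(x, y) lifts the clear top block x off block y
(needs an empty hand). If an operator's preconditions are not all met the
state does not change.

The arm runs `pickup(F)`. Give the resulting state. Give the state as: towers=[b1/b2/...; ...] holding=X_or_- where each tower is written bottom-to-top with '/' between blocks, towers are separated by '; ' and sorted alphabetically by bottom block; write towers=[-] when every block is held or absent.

before: towers=[A/G/C/E; B; D/H; F] holding=-
pre[pickup(F)]: clear(F) ok, ontable(F) ok, handempty ok
all met → apply pickup(F)
after:  towers=[A/G/C/E; B; D/H] holding=F

towers=[A/G/C/E; B; D/H] holding=F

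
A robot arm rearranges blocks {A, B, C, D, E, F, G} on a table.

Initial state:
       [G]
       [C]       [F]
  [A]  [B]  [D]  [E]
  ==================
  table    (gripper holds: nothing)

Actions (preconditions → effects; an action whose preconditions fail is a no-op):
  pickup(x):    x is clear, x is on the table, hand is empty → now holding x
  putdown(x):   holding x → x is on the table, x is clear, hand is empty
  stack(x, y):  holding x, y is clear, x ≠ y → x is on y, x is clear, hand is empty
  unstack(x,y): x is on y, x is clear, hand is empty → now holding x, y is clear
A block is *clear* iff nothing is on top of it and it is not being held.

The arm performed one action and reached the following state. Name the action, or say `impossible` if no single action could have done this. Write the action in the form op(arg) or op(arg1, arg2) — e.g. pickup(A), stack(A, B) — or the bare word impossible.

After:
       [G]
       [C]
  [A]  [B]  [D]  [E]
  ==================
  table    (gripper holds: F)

target: towers=[A; B/C/G; D; E] holding=F
     unstack(F, E) → towers=[A; B/C/G; D; E] holding=F  ← match
     unstack(G, C) → towers=[A; B/C; D; E/F] holding=G
         pickup(D) → towers=[A; B/C/G; E/F] holding=D
         pickup(A) → towers=[B/C/G; D; E/F] holding=A

unstack(F, E)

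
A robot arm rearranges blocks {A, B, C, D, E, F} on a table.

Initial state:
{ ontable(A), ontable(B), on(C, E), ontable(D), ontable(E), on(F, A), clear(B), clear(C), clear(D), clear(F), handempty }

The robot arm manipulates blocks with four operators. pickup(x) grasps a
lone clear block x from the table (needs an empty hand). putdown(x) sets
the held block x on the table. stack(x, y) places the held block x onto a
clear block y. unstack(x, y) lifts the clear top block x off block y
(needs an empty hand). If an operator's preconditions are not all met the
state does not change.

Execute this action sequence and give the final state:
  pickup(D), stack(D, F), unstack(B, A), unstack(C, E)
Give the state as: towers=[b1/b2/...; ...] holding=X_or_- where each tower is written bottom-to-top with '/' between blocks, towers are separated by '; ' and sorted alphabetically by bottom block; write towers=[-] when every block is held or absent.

towers=[A/F/D; B; E] holding=C

step 1 (pickup(D)): towers=[A/F; B; E/C] holding=D
step 2 (stack(D, F)): towers=[A/F/D; B; E/C] holding=-
step 3 (unstack(B, A)) [no-op]: towers=[A/F/D; B; E/C] holding=-
step 4 (unstack(C, E)): towers=[A/F/D; B; E] holding=C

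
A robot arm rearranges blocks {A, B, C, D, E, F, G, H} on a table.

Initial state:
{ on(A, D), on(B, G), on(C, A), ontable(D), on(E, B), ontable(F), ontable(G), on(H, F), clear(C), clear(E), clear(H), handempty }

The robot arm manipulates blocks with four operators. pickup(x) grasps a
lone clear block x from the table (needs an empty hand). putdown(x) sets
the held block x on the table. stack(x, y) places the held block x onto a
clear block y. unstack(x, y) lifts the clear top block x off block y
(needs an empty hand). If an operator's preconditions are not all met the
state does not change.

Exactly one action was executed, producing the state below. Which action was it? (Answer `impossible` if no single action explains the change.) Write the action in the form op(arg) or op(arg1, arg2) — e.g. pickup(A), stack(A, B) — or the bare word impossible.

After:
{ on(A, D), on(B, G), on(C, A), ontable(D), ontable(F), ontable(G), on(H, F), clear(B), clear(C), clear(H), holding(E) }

target: towers=[D/A/C; F/H; G/B] holding=E
     unstack(E, B) → towers=[D/A/C; F/H; G/B] holding=E  ← match
     unstack(H, F) → towers=[D/A/C; F; G/B/E] holding=H
     unstack(C, A) → towers=[D/A; F/H; G/B/E] holding=C

unstack(E, B)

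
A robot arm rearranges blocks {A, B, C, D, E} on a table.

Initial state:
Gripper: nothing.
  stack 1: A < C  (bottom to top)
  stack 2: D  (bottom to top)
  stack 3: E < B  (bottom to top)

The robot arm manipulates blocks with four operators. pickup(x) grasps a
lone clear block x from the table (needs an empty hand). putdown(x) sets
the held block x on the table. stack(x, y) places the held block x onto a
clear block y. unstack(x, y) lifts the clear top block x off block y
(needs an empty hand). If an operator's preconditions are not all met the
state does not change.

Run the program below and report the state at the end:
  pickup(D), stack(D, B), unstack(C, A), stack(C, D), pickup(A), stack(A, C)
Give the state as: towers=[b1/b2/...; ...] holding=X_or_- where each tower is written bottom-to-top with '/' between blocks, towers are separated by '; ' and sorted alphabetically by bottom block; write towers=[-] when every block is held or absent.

towers=[E/B/D/C/A] holding=-

step 1 (pickup(D)): towers=[A/C; E/B] holding=D
step 2 (stack(D, B)): towers=[A/C; E/B/D] holding=-
step 3 (unstack(C, A)): towers=[A; E/B/D] holding=C
step 4 (stack(C, D)): towers=[A; E/B/D/C] holding=-
step 5 (pickup(A)): towers=[E/B/D/C] holding=A
step 6 (stack(A, C)): towers=[E/B/D/C/A] holding=-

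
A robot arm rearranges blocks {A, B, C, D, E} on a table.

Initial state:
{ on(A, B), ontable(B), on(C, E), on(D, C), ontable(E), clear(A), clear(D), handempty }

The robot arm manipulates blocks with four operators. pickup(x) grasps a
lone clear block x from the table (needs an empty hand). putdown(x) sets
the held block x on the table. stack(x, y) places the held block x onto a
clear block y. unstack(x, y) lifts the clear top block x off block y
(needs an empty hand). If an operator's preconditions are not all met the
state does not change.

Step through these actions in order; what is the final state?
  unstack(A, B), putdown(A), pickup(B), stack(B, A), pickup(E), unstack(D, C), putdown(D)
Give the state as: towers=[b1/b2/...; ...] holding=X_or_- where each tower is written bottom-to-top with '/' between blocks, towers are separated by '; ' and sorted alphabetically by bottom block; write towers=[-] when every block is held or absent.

towers=[A/B; D; E/C] holding=-

step 1 (unstack(A, B)): towers=[B; E/C/D] holding=A
step 2 (putdown(A)): towers=[A; B; E/C/D] holding=-
step 3 (pickup(B)): towers=[A; E/C/D] holding=B
step 4 (stack(B, A)): towers=[A/B; E/C/D] holding=-
step 5 (pickup(E)) [no-op]: towers=[A/B; E/C/D] holding=-
step 6 (unstack(D, C)): towers=[A/B; E/C] holding=D
step 7 (putdown(D)): towers=[A/B; D; E/C] holding=-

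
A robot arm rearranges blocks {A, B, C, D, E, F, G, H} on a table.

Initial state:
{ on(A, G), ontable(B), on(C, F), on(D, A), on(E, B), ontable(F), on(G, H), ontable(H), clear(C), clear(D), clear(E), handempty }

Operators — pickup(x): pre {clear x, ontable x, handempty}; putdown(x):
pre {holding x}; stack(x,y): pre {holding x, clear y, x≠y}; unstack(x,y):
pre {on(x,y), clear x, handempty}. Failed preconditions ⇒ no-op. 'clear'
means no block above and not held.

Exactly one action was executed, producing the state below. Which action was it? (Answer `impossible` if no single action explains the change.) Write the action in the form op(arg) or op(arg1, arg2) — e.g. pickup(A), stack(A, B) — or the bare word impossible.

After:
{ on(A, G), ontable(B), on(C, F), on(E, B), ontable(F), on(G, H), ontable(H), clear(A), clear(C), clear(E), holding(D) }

target: towers=[B/E; F/C; H/G/A] holding=D
     unstack(E, B) → towers=[B; F/C; H/G/A/D] holding=E
     unstack(D, A) → towers=[B/E; F/C; H/G/A] holding=D  ← match
     unstack(C, F) → towers=[B/E; F; H/G/A/D] holding=C

unstack(D, A)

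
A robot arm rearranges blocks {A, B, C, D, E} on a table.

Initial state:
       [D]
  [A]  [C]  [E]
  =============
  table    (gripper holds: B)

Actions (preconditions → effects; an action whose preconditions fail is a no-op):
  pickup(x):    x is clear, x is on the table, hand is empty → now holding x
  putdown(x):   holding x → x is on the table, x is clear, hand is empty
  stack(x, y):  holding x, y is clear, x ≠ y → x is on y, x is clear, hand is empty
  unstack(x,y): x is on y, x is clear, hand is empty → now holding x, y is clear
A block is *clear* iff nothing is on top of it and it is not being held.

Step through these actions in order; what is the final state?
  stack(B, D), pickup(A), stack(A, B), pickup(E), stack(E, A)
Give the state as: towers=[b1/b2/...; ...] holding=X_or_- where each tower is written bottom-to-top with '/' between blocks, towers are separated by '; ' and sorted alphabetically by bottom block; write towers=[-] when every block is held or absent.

towers=[C/D/B/A/E] holding=-

step 1 (stack(B, D)): towers=[A; C/D/B; E] holding=-
step 2 (pickup(A)): towers=[C/D/B; E] holding=A
step 3 (stack(A, B)): towers=[C/D/B/A; E] holding=-
step 4 (pickup(E)): towers=[C/D/B/A] holding=E
step 5 (stack(E, A)): towers=[C/D/B/A/E] holding=-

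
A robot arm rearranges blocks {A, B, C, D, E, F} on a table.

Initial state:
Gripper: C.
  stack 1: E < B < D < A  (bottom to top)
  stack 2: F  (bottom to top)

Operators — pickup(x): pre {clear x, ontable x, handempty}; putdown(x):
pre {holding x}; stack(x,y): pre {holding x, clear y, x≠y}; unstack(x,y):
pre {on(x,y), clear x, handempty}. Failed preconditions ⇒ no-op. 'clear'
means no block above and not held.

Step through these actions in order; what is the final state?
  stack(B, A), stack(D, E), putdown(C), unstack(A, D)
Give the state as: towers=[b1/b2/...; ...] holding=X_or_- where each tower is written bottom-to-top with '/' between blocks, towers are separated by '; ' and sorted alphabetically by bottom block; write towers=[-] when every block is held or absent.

towers=[C; E/B/D; F] holding=A

step 1 (stack(B, A)) [no-op]: towers=[E/B/D/A; F] holding=C
step 2 (stack(D, E)) [no-op]: towers=[E/B/D/A; F] holding=C
step 3 (putdown(C)): towers=[C; E/B/D/A; F] holding=-
step 4 (unstack(A, D)): towers=[C; E/B/D; F] holding=A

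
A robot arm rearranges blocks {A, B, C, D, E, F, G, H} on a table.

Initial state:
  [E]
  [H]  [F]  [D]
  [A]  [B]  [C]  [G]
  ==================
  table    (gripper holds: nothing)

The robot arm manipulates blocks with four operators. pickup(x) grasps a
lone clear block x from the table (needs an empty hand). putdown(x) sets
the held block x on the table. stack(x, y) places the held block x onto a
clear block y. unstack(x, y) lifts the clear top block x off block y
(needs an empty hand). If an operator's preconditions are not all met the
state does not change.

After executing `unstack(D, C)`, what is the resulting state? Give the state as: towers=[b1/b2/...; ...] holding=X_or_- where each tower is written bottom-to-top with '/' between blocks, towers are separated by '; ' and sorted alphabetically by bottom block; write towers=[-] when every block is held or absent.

towers=[A/H/E; B/F; C; G] holding=D

before: towers=[A/H/E; B/F; C/D; G] holding=-
pre[unstack(D, C)]: on(D,C) ✓, clear(D) ✓, handempty ✓
all met → apply unstack(D, C)
after:  towers=[A/H/E; B/F; C; G] holding=D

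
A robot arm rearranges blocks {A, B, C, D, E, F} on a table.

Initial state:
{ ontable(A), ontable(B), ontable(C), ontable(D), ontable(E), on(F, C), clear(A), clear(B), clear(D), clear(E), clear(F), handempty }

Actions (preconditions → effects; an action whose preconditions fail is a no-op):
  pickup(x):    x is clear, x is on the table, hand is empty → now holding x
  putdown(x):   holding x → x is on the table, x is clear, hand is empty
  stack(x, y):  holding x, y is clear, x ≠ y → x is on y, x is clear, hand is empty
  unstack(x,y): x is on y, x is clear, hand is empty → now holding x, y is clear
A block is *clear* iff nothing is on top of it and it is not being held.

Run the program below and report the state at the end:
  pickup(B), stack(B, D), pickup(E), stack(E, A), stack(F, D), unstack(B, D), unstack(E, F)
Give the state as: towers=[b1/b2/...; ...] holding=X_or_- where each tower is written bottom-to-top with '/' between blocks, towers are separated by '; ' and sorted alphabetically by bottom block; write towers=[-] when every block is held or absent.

towers=[A/E; C/F; D] holding=B

step 1 (pickup(B)): towers=[A; C/F; D; E] holding=B
step 2 (stack(B, D)): towers=[A; C/F; D/B; E] holding=-
step 3 (pickup(E)): towers=[A; C/F; D/B] holding=E
step 4 (stack(E, A)): towers=[A/E; C/F; D/B] holding=-
step 5 (stack(F, D)) [no-op]: towers=[A/E; C/F; D/B] holding=-
step 6 (unstack(B, D)): towers=[A/E; C/F; D] holding=B
step 7 (unstack(E, F)) [no-op]: towers=[A/E; C/F; D] holding=B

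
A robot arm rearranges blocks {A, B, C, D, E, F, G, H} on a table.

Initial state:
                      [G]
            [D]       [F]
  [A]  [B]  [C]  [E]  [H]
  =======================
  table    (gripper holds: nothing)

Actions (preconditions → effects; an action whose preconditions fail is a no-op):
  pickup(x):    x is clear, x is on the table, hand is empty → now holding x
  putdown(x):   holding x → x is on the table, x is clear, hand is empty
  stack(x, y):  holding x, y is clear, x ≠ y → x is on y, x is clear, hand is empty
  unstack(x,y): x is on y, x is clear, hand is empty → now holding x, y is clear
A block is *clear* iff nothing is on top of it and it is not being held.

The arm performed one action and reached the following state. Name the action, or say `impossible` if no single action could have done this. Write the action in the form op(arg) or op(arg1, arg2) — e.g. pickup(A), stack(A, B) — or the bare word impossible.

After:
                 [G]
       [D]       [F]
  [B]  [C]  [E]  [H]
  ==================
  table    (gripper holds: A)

pickup(A)

target: towers=[B; C/D; E; H/F/G] holding=A
     unstack(G, F) → towers=[A; B; C/D; E; H/F] holding=G
         pickup(A) → towers=[B; C/D; E; H/F/G] holding=A  ← match
         pickup(E) → towers=[A; B; C/D; H/F/G] holding=E
         pickup(B) → towers=[A; C/D; E; H/F/G] holding=B
     unstack(D, C) → towers=[A; B; C; E; H/F/G] holding=D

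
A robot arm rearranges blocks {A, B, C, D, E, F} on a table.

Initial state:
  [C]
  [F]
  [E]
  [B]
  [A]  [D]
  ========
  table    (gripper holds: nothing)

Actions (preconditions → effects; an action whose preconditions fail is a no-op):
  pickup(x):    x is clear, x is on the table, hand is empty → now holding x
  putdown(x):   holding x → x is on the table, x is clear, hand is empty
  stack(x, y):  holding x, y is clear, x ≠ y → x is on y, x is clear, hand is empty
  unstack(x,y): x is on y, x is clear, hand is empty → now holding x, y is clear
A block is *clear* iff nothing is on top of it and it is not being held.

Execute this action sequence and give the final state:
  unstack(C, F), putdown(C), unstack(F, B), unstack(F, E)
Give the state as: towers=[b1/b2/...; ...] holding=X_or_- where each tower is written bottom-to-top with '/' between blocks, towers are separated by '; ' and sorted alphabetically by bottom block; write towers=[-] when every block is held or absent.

step 1 (unstack(C, F)): towers=[A/B/E/F; D] holding=C
step 2 (putdown(C)): towers=[A/B/E/F; C; D] holding=-
step 3 (unstack(F, B)) [no-op]: towers=[A/B/E/F; C; D] holding=-
step 4 (unstack(F, E)): towers=[A/B/E; C; D] holding=F

towers=[A/B/E; C; D] holding=F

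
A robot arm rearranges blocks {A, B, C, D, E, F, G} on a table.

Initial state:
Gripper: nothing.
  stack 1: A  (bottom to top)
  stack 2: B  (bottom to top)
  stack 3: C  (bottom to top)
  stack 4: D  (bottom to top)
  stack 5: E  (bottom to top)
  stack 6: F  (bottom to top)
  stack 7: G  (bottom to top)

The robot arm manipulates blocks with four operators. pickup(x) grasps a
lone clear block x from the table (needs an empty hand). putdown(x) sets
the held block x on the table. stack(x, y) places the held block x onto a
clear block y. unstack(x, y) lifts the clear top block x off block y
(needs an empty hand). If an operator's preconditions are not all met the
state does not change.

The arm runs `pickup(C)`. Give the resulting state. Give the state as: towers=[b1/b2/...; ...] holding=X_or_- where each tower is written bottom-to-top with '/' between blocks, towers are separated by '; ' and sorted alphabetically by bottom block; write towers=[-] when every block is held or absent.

towers=[A; B; D; E; F; G] holding=C

before: towers=[A; B; C; D; E; F; G] holding=-
pre[pickup(C)]: clear(C) yes, ontable(C) yes, handempty yes
all met → apply pickup(C)
after:  towers=[A; B; D; E; F; G] holding=C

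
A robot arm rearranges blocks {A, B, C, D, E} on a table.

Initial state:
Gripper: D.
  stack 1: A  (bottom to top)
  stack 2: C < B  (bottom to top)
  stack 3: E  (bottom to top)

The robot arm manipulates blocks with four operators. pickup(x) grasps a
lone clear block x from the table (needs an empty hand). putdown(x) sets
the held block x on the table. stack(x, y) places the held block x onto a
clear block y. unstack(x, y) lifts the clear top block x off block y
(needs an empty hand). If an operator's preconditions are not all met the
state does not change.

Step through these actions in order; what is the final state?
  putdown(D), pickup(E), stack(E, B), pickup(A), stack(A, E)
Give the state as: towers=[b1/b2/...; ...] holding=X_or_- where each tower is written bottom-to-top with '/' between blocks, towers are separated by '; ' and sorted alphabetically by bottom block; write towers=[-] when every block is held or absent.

towers=[C/B/E/A; D] holding=-

step 1 (putdown(D)): towers=[A; C/B; D; E] holding=-
step 2 (pickup(E)): towers=[A; C/B; D] holding=E
step 3 (stack(E, B)): towers=[A; C/B/E; D] holding=-
step 4 (pickup(A)): towers=[C/B/E; D] holding=A
step 5 (stack(A, E)): towers=[C/B/E/A; D] holding=-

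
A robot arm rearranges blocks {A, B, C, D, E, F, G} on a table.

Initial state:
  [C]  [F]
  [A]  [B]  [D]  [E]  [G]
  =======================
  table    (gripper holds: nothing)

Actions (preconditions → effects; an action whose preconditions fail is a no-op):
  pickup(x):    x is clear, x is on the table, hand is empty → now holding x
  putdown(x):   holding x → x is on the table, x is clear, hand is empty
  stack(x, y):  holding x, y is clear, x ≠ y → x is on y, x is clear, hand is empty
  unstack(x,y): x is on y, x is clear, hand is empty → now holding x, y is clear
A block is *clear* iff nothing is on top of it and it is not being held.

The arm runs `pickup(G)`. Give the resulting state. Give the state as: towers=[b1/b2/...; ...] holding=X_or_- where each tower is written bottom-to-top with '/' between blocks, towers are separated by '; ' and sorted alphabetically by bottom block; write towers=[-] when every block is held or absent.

before: towers=[A/C; B/F; D; E; G] holding=-
pre[pickup(G)]: clear(G) yes, ontable(G) yes, handempty yes
all met → apply pickup(G)
after:  towers=[A/C; B/F; D; E] holding=G

towers=[A/C; B/F; D; E] holding=G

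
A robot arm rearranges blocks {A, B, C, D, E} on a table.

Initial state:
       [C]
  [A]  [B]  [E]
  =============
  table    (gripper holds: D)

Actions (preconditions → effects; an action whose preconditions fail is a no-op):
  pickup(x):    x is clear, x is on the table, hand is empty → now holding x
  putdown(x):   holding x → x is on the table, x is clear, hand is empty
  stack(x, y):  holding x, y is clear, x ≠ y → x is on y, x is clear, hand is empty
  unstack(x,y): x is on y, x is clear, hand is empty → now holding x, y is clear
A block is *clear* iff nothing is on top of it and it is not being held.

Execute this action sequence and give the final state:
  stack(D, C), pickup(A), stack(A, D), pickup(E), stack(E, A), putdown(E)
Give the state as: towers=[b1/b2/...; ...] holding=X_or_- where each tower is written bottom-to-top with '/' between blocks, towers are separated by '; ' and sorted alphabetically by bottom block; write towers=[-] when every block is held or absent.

towers=[B/C/D/A/E] holding=-

step 1 (stack(D, C)): towers=[A; B/C/D; E] holding=-
step 2 (pickup(A)): towers=[B/C/D; E] holding=A
step 3 (stack(A, D)): towers=[B/C/D/A; E] holding=-
step 4 (pickup(E)): towers=[B/C/D/A] holding=E
step 5 (stack(E, A)): towers=[B/C/D/A/E] holding=-
step 6 (putdown(E)) [no-op]: towers=[B/C/D/A/E] holding=-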